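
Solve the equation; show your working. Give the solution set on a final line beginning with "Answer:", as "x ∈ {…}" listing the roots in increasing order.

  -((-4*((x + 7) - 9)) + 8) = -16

Step 1. [-((-4*((x + 7) - 9)) + 8) = -16] leading − — multiply by −1 ⇒ neg: (-4*((x + 7) - 9)) + 8 = 16.
Step 2. [(-4*((x + 7) - 9)) + 8 = 16] the outer +8 inverts by subtracting 8, so sub: -4*((x + 7) - 9) = 8.
Step 3. [-4*((x + 7) - 9) = 8] -4 out front; divide by -4, so div: (x + 7) - 9 = -2.
Step 4. [(x + 7) - 9 = -2] 9 comes off first (add 9). So sub: x + 7 = 7.
Step 5. [x + 7 = 7] the outer +7 inverts by subtracting 7. So sub: x = 0.

Answer: x ∈ {0}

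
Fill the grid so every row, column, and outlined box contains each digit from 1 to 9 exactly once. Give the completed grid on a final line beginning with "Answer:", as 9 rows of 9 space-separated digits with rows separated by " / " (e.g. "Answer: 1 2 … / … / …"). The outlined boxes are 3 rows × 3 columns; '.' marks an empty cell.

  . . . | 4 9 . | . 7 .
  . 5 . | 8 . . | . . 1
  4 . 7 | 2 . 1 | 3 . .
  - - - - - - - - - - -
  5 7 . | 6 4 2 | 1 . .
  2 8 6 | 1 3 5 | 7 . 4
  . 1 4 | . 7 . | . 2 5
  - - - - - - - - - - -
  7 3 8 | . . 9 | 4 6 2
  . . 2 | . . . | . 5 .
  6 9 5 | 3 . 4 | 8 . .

Step 1. [r5c8∈{9}] r5c8 has the single candidate 9. So r5c8=9.
Step 2. [r2c5∈{6}] r2c5 has the single candidate 6. So r2c5=6.
Step 3. [r3c9∈{6,8,9}] 9 has one home in row 3: r3c9 ⇒ r3c9=9.
Step 4. [r6c1∈{3,9}] 3 has one home in row 6: r6c1, so r6c1=3.
Step 5. [r1c9∈{6,8}] col 9 places 6 nowhere but r1c9, so r1c9=6.
Step 6. [r7c5∈{1,5}] 1 has one home in row 7: r7c5 ⇒ r7c5=1.
Step 7. [r2c6∈{3,7}] in row 2, 7 fits only at r2c6. So r2c6=7.
Step 8. [r4c8∈{3,8}] 3 has one home in col 8: r4c8. So r4c8=3.
Step 9. [r1c3∈{1,3}] in col 3, 1 fits only at r1c3. So r1c3=1.
Step 10. [r2c3∈{3,9}] row 2 places 3 nowhere but r2c3, so r2c3=3.
Step 11. [r1c7∈{2,5}] in row 1, 5 fits only at r1c7 ⇒ r1c7=5.
Step 12. [r9c9∈{7}] r9c9's peers cover all but 7, so r9c9=7.
Step 13. [r8c5∈{8}] r8c5's peers cover all but 8. So r8c5=8.
Step 14. [r1c6∈{3}] r1c6 has the single candidate 3, so r1c6=3.
Step 15. [r2c7∈{2}] only 2 remains possible at r2c7, so r2c7=2.
Step 16. [r8c9∈{3}] r8c9 has the single candidate 3 ⇒ r8c9=3.
Step 17. [r2c8∈{4}] nothing but 4 survives at r2c8, so r2c8=4.
Step 18. [r2c1∈{9}] r2c1 has the single candidate 9 ⇒ r2c1=9.
Step 19. [r3c2∈{6}] nothing but 6 survives at r3c2, so r3c2=6.
Step 20. [r1c2∈{2}] nothing but 2 survives at r1c2. So r1c2=2.
Step 21. [r4c3∈{9}] r4c3 is down to just 9 ⇒ r4c3=9.
Step 22. [r3c5∈{5}] nothing but 5 survives at r3c5. So r3c5=5.
Step 23. [r8c7∈{9}] r8c7 is down to just 9. So r8c7=9.
Step 24. [r6c7∈{6}] r6c7's peers cover all but 6. So r6c7=6.
Step 25. [r1c1∈{8}] only 8 remains possible at r1c1 ⇒ r1c1=8.
Step 26. [r7c4∈{5}] r7c4 is down to just 5 ⇒ r7c4=5.
Step 27. [r9c8∈{1}] nothing but 1 survives at r9c8. So r9c8=1.
Step 28. [r8c4∈{7}] only 7 remains possible at r8c4. So r8c4=7.
Step 29. [r6c4∈{9}] r6c4's peers cover all but 9. So r6c4=9.
Step 30. [r8c1∈{1}] r8c1 is down to just 1 ⇒ r8c1=1.
Step 31. [r3c8∈{8}] nothing but 8 survives at r3c8, so r3c8=8.
Step 32. [r8c6∈{6}] nothing but 6 survives at r8c6. So r8c6=6.
Step 33. [r9c5∈{2}] r9c5's peers cover all but 2. So r9c5=2.
Step 34. [r4c9∈{8}] nothing but 8 survives at r4c9. So r4c9=8.
Step 35. [r8c2∈{4}] r8c2 has the single candidate 4, so r8c2=4.
Step 36. [r6c6∈{8}] nothing but 8 survives at r6c6, so r6c6=8.

Answer: 8 2 1 4 9 3 5 7 6 / 9 5 3 8 6 7 2 4 1 / 4 6 7 2 5 1 3 8 9 / 5 7 9 6 4 2 1 3 8 / 2 8 6 1 3 5 7 9 4 / 3 1 4 9 7 8 6 2 5 / 7 3 8 5 1 9 4 6 2 / 1 4 2 7 8 6 9 5 3 / 6 9 5 3 2 4 8 1 7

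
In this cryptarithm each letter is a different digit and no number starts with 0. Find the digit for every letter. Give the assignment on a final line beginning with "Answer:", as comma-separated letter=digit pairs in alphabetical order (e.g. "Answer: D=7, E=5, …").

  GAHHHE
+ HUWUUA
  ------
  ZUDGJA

Step 1. [col 1: E + A ≡ A (mod 10)] column 1 reads E+A+carry(0)=A with nothing yet; with all letters distinct, none taken yet, the only value for E is 0. So E=0.
Step 2. [col 1: E + A ≡ A (mod 10)] A=9 is one option consistent with column 1 (E + A ≡ A (mod 10), carry-in 0) — take it ⇒ A=9.
Step 3. [col 2: H + U ≡ J (mod 10)] no forcing yet in column 2 (carry-in 0); U=6 is free and consistent — try it, so U=6.
Step 4. [col 2: H + U ≡ J (mod 10)] column 2 (H + U ≡ J (mod 10), carry-in 0) doesn't pin J yet; pick J=1 and continue. So J=1.
Step 5. [col 2: H + U ≡ J (mod 10)] in column 2 we have H+U≡J with carry-in 0; given U=6, J=1 and digits 0,1,6,9 already taken and all letters distinct, that pins H to 5, so H=5.
Step 6. [col 3: H + U ≡ G (mod 10)] column 3: given H=5, U=6, carry-in 1, and digits 0,1,5,6,9 already taken and all letters distinct, H+U≡G (mod 10) forces G=2 ⇒ G=2.
Step 7. [col 4: H + W ≡ D (mod 10)] D=3 is one option consistent with column 4 (H + W ≡ D (mod 10), carry-in 1) — take it. So D=3.
Step 8. [col 4: H + W ≡ D (mod 10)] in column 4 we have H+W≡D with carry-in 1; given H=5, D=3 and digits 0,1,2,3,5,6,9 already taken and all letters distinct, that pins W to 7, so W=7.
Step 9. [col 6: G + H ≡ Z (mod 10)] in column 6 we have G+H≡Z with carry-in 1; given G=2, H=5 and digits 0,1,2,3,5,6,7,9 already taken and all letters distinct, that pins Z to 8. So Z=8.

Answer: A=9, D=3, E=0, G=2, H=5, J=1, U=6, W=7, Z=8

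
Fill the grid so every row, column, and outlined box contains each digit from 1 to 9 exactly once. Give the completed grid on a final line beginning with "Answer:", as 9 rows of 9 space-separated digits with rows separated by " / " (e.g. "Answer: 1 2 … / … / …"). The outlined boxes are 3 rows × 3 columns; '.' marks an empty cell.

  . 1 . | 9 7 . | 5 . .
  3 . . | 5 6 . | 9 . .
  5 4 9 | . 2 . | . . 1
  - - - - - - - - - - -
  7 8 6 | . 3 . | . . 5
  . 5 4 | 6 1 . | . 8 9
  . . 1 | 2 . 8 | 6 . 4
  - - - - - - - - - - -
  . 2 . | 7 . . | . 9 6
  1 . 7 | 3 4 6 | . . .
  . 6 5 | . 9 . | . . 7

Step 1. [r1c9∈{2,3,8}] across col 9, 3 lands solely at r1c9 ⇒ r1c9=3.
Step 2. [r9c4∈{1,8}] in col 4, 1 fits only at r9c4 ⇒ r9c4=1.
Step 3. [r5c7∈{2,3,7}] r5c7 is the only open cell in row 5 admitting 3 ⇒ r5c7=3.
Step 4. [r7c5∈{5,8}] r7c5 is the only open cell in col 5 admitting 8, so r7c5=8.
Step 5. [r9c1∈{4,8}] in box 7, 8 fits only at r9c1, so r9c1=8.
Step 6. [r1c6∈{4}] r1c6 is down to just 4. So r1c6=4.
Step 7. [r3c7∈{7,8}] col 7 places 7 nowhere but r3c7 ⇒ r3c7=7.
Step 8. [r2c9∈{2,8}] across box 3, 8 lands solely at r2c9. So r2c9=8.
Step 9. [r8c9∈{2}] r8c9 has the single candidate 2. So r8c9=2.
Step 10. [r2c3∈{2}] nothing but 2 survives at r2c3. So r2c3=2.
Step 11. [r4c8∈{1,2}] 1 has one home in col 8: r4c8 ⇒ r4c8=1.
Step 12. [r9c7∈{4}] only 4 remains possible at r9c7, so r9c7=4.
Step 13. [r1c1∈{6}] nothing but 6 survives at r1c1. So r1c1=6.
Step 14. [r8c2∈{9}] r8c2's peers cover all but 9, so r8c2=9.
Step 15. [r8c8∈{5}] r8c8's peers cover all but 5, so r8c8=5.
Step 16. [r9c6∈{2}] r9c6 has the single candidate 2. So r9c6=2.
Step 17. [r3c4∈{8}] nothing but 8 survives at r3c4, so r3c4=8.
Step 18. [r4c4∈{4}] nothing but 4 survives at r4c4, so r4c4=4.
Step 19. [r1c3∈{8}] only 8 remains possible at r1c3. So r1c3=8.
Step 20. [r7c1∈{4}] r7c1 is down to just 4 ⇒ r7c1=4.
Step 21. [r6c5∈{5}] only 5 remains possible at r6c5 ⇒ r6c5=5.
Step 22. [r1c8∈{2}] nothing but 2 survives at r1c8. So r1c8=2.
Step 23. [r5c1∈{2}] nothing but 2 survives at r5c1. So r5c1=2.
Step 24. [r3c6∈{3}] only 3 remains possible at r3c6, so r3c6=3.
Step 25. [r8c7∈{8}] r8c7 has the single candidate 8 ⇒ r8c7=8.
Step 26. [r6c1∈{9}] r6c1 has the single candidate 9 ⇒ r6c1=9.
Step 27. [r7c6∈{5}] nothing but 5 survives at r7c6 ⇒ r7c6=5.
Step 28. [r2c8∈{4}] r2c8 has the single candidate 4, so r2c8=4.
Step 29. [r4c7∈{2}] r4c7 is down to just 2 ⇒ r4c7=2.
Step 30. [r2c6∈{1}] nothing but 1 survives at r2c6 ⇒ r2c6=1.
Step 31. [r6c8∈{7}] r6c8's peers cover all but 7, so r6c8=7.
Step 32. [r7c7∈{1}] r7c7's peers cover all but 1. So r7c7=1.
Step 33. [r3c8∈{6}] only 6 remains possible at r3c8 ⇒ r3c8=6.
Step 34. [r7c3∈{3}] r7c3 has the single candidate 3, so r7c3=3.
Step 35. [r5c6∈{7}] only 7 remains possible at r5c6. So r5c6=7.
Step 36. [r9c8∈{3}] only 3 remains possible at r9c8, so r9c8=3.
Step 37. [r4c6∈{9}] r4c6 has the single candidate 9, so r4c6=9.
Step 38. [r6c2∈{3}] r6c2's peers cover all but 3, so r6c2=3.
Step 39. [r2c2∈{7}] r2c2 has the single candidate 7 ⇒ r2c2=7.

Answer: 6 1 8 9 7 4 5 2 3 / 3 7 2 5 6 1 9 4 8 / 5 4 9 8 2 3 7 6 1 / 7 8 6 4 3 9 2 1 5 / 2 5 4 6 1 7 3 8 9 / 9 3 1 2 5 8 6 7 4 / 4 2 3 7 8 5 1 9 6 / 1 9 7 3 4 6 8 5 2 / 8 6 5 1 9 2 4 3 7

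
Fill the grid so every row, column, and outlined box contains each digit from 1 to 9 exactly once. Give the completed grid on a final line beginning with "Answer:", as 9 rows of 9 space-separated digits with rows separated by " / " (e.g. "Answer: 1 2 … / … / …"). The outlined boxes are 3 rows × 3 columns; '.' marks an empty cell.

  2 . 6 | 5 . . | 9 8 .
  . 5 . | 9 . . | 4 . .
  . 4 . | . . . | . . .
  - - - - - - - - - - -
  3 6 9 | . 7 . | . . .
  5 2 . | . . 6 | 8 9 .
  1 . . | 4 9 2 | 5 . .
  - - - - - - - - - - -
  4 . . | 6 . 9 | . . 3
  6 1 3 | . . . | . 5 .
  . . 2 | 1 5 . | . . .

Step 1. [r3c7∈{1,2,3,6,7}] in col 7, 3 fits only at r3c7, so r3c7=3.
Step 2. [r8c9∈{2,4,7,8,9}] r8c9 is the only open cell in row 8 admitting 9 ⇒ r8c9=9.
Step 3. [r9c9∈{4,6,7,8}] across col 9, 8 lands solely at r9c9, so r9c9=8.
Step 4. [r9c6∈{3,4,7}] in row 9, 3 fits only at r9c6, so r9c6=3.
Step 5. [r2c5∈{1,2,3,6,8}] 3 has one home in row 2: r2c5. So r2c5=3.
Step 6. [r3c5∈{1,2,6,8}] col 5 places 6 nowhere but r3c5, so r3c5=6.
Step 7. [r3c4∈{2,7,8}] in box 2, 2 fits only at r3c4. So r3c4=2.
Step 8. [r3c1∈{7,8,9}] row 3 places 9 nowhere but r3c1 ⇒ r3c1=9.
Step 9. [r9c1∈{7}] r9c1's peers cover all but 7. So r9c1=7.
Step 10. [r2c1∈{8}] r2c1 has the single candidate 8, so r2c1=8.
Step 11. [r3c6∈{1,7,8}] across row 3, 8 lands solely at r3c6, so r3c6=8.
Step 12. [r8c4∈{7,8}] r8c4 is the only open cell in col 4 admitting 7, so r8c4=7.
Step 13. [r8c7∈{2}] nothing but 2 survives at r8c7, so r8c7=2.
Step 14. [r4c7∈{1}] r4c7's peers cover all but 1. So r4c7=1.
Step 15. [r7c8∈{1,7}] r7c8 is the only open cell in row 7 admitting 1 ⇒ r7c8=1.
Step 16. [r3c8∈{7}] only 7 remains possible at r3c8 ⇒ r3c8=7.
Step 17. [r1c9∈{1}] r1c9 has the single candidate 1. So r1c9=1.
Step 18. [r7c2∈{8}] nothing but 8 survives at r7c2, so r7c2=8.
Step 19. [r6c2∈{7}] only 7 remains possible at r6c2, so r6c2=7.
Step 20. [r9c8∈{4,6}] across row 9, 4 lands solely at r9c8 ⇒ r9c8=4.
Step 21. [r4c9∈{2,4}] across row 4, 4 lands solely at r4c9 ⇒ r4c9=4.
Step 22. [r2c6∈{1,7}] col 6 places 1 nowhere but r2c6 ⇒ r2c6=1.
Step 23. [r1c5∈{4}] r1c5 is down to just 4 ⇒ r1c5=4.
Step 24. [r2c9∈{2,6}] across col 9, 2 lands solely at r2c9, so r2c9=2.
Step 25. [r6c9∈{6}] r6c9 has the single candidate 6. So r6c9=6.
Step 26. [r8c5∈{8}] r8c5 is down to just 8 ⇒ r8c5=8.
Step 27. [r2c3∈{7}] only 7 remains possible at r2c3. So r2c3=7.
Step 28. [r8c6∈{4}] r8c6 is down to just 4 ⇒ r8c6=4.
Step 29. [r6c8∈{3}] only 3 remains possible at r6c8. So r6c8=3.
Step 30. [r6c3∈{8}] nothing but 8 survives at r6c3 ⇒ r6c3=8.
Step 31. [r7c5∈{2}] only 2 remains possible at r7c5, so r7c5=2.
Step 32. [r9c2∈{9}] r9c2 is down to just 9, so r9c2=9.
Step 33. [r7c7∈{7}] r7c7's peers cover all but 7, so r7c7=7.
Step 34. [r5c9∈{7}] r5c9 has the single candidate 7 ⇒ r5c9=7.
Step 35. [r5c5∈{1}] r5c5 has the single candidate 1, so r5c5=1.
Step 36. [r4c4∈{8}] r4c4 is down to just 8. So r4c4=8.
Step 37. [r7c3∈{5}] r7c3 is down to just 5, so r7c3=5.
Step 38. [r3c9∈{5}] r3c9 has the single candidate 5 ⇒ r3c9=5.
Step 39. [r4c6∈{5}] r4c6 is down to just 5. So r4c6=5.
Step 40. [r1c6∈{7}] only 7 remains possible at r1c6. So r1c6=7.
Step 41. [r5c3∈{4}] r5c3 has the single candidate 4, so r5c3=4.
Step 42. [r1c2∈{3}] r1c2's peers cover all but 3, so r1c2=3.
Step 43. [r2c8∈{6}] r2c8 is down to just 6. So r2c8=6.
Step 44. [r4c8∈{2}] nothing but 2 survives at r4c8, so r4c8=2.
Step 45. [r3c3∈{1}] nothing but 1 survives at r3c3, so r3c3=1.
Step 46. [r9c7∈{6}] r9c7 is down to just 6 ⇒ r9c7=6.
Step 47. [r5c4∈{3}] r5c4 has the single candidate 3, so r5c4=3.

Answer: 2 3 6 5 4 7 9 8 1 / 8 5 7 9 3 1 4 6 2 / 9 4 1 2 6 8 3 7 5 / 3 6 9 8 7 5 1 2 4 / 5 2 4 3 1 6 8 9 7 / 1 7 8 4 9 2 5 3 6 / 4 8 5 6 2 9 7 1 3 / 6 1 3 7 8 4 2 5 9 / 7 9 2 1 5 3 6 4 8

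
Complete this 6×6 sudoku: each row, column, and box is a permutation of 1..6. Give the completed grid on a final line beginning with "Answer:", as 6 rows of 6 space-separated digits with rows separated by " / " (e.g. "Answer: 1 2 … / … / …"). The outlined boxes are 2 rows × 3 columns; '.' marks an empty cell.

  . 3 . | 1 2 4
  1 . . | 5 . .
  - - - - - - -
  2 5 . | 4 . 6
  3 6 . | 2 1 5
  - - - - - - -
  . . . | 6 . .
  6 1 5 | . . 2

Step 1. [r5c3∈{2,3,4}] r5c3 is the only open cell in col 3 admitting 3. So r5c3=3.
Step 2. [r2c3∈{2,4,6}] 2 has one home in col 3: r2c3 ⇒ r2c3=2.
Step 3. [r6c5∈{3,4}] 4 has one home in row 6: r6c5. So r6c5=4.
Step 4. [r5c2∈{2,4}] r5c2 is the only open cell in row 5 admitting 2. So r5c2=2.
Step 5. [r2c5∈{3,6}] r2c5 is the only open cell in row 2 admitting 6 ⇒ r2c5=6.
Step 6. [r3c5∈{3}] nothing but 3 survives at r3c5, so r3c5=3.
Step 7. [r1c1∈{5}] r1c1 has the single candidate 5 ⇒ r1c1=5.
Step 8. [r5c5∈{5}] r5c5's peers cover all but 5, so r5c5=5.
Step 9. [r6c4∈{3}] only 3 remains possible at r6c4. So r6c4=3.
Step 10. [r2c6∈{3}] r2c6 has the single candidate 3, so r2c6=3.
Step 11. [r5c1∈{4}] r5c1 has the single candidate 4, so r5c1=4.
Step 12. [r3c3∈{1}] nothing but 1 survives at r3c3, so r3c3=1.
Step 13. [r1c3∈{6}] r1c3 has the single candidate 6. So r1c3=6.
Step 14. [r4c3∈{4}] nothing but 4 survives at r4c3. So r4c3=4.
Step 15. [r5c6∈{1}] nothing but 1 survives at r5c6 ⇒ r5c6=1.
Step 16. [r2c2∈{4}] r2c2 has the single candidate 4. So r2c2=4.

Answer: 5 3 6 1 2 4 / 1 4 2 5 6 3 / 2 5 1 4 3 6 / 3 6 4 2 1 5 / 4 2 3 6 5 1 / 6 1 5 3 4 2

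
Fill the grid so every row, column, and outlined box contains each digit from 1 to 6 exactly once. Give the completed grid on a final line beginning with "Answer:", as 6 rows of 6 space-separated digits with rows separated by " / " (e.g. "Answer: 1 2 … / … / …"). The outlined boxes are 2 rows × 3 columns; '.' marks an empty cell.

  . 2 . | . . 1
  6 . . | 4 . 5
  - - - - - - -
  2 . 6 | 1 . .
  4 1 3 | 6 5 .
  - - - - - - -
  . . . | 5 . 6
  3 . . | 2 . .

Step 1. [r6c6∈{4}] r6c6's peers cover all but 4. So r6c6=4.
Step 2. [r5c5∈{1,3}] r5c5 is the only open cell in row 5 admitting 3 ⇒ r5c5=3.
Step 3. [r5c3∈{1,2,4}] 2 has one home in row 5: r5c3. So r5c3=2.
Step 4. [r6c5∈{1}] nothing but 1 survives at r6c5, so r6c5=1.
Step 5. [r6c3∈{5}] r6c3 is down to just 5, so r6c3=5.
Step 6. [r1c5∈{6}] only 6 remains possible at r1c5. So r1c5=6.
Step 7. [r3c5∈{4}] only 4 remains possible at r3c5, so r3c5=4.
Step 8. [r2c2∈{3}] r2c2's peers cover all but 3, so r2c2=3.
Step 9. [r6c2∈{6}] nothing but 6 survives at r6c2. So r6c2=6.
Step 10. [r1c4∈{3}] r1c4 is down to just 3 ⇒ r1c4=3.
Step 11. [r5c2∈{4}] only 4 remains possible at r5c2 ⇒ r5c2=4.
Step 12. [r2c3∈{1}] r2c3 is down to just 1 ⇒ r2c3=1.
Step 13. [r3c2∈{5}] only 5 remains possible at r3c2. So r3c2=5.
Step 14. [r2c5∈{2}] r2c5 has the single candidate 2 ⇒ r2c5=2.
Step 15. [r1c3∈{4}] r1c3's peers cover all but 4 ⇒ r1c3=4.
Step 16. [r5c1∈{1}] r5c1 is down to just 1 ⇒ r5c1=1.
Step 17. [r3c6∈{3}] only 3 remains possible at r3c6. So r3c6=3.
Step 18. [r4c6∈{2}] nothing but 2 survives at r4c6 ⇒ r4c6=2.
Step 19. [r1c1∈{5}] r1c1's peers cover all but 5. So r1c1=5.

Answer: 5 2 4 3 6 1 / 6 3 1 4 2 5 / 2 5 6 1 4 3 / 4 1 3 6 5 2 / 1 4 2 5 3 6 / 3 6 5 2 1 4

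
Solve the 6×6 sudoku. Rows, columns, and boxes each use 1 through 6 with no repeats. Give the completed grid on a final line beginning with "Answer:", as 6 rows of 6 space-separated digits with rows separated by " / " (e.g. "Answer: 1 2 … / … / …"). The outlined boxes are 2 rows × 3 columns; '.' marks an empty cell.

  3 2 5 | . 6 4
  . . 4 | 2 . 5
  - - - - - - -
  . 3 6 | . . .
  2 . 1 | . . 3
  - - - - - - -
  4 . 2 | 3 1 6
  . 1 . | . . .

Step 1. [r3c1∈{5}] r3c1 has the single candidate 5 ⇒ r3c1=5.
Step 2. [r4c4∈{4,5,6}] in row 4, 6 fits only at r4c4 ⇒ r4c4=6.
Step 3. [r4c5∈{4,5}] in row 4, 5 fits only at r4c5, so r4c5=5.
Step 4. [r6c6∈{2}] only 2 remains possible at r6c6 ⇒ r6c6=2.
Step 5. [r6c5∈{4}] r6c5 has the single candidate 4, so r6c5=4.
Step 6. [r6c1∈{6}] r6c1 is down to just 6 ⇒ r6c1=6.
Step 7. [r1c4∈{1}] r1c4 is down to just 1. So r1c4=1.
Step 8. [r3c6∈{1}] nothing but 1 survives at r3c6. So r3c6=1.
Step 9. [r3c5∈{2}] only 2 remains possible at r3c5 ⇒ r3c5=2.
Step 10. [r2c1∈{1}] r2c1 is down to just 1, so r2c1=1.
Step 11. [r6c3∈{3}] only 3 remains possible at r6c3 ⇒ r6c3=3.
Step 12. [r6c4∈{5}] only 5 remains possible at r6c4 ⇒ r6c4=5.
Step 13. [r5c2∈{5}] r5c2 is down to just 5. So r5c2=5.
Step 14. [r4c2∈{4}] nothing but 4 survives at r4c2. So r4c2=4.
Step 15. [r2c5∈{3}] nothing but 3 survives at r2c5. So r2c5=3.
Step 16. [r3c4∈{4}] only 4 remains possible at r3c4. So r3c4=4.
Step 17. [r2c2∈{6}] only 6 remains possible at r2c2. So r2c2=6.

Answer: 3 2 5 1 6 4 / 1 6 4 2 3 5 / 5 3 6 4 2 1 / 2 4 1 6 5 3 / 4 5 2 3 1 6 / 6 1 3 5 4 2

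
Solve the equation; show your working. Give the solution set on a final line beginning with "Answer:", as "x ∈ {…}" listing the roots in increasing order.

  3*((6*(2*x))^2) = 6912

Step 1. [3*((6*(2*x))^2) = 6912] 3 out front; divide by 3, so div: (6*(2*x))^2 = 2304.
Step 2. [(6*(2*x))^2 = 2304] √ both sides: 2304 ≥ 0 gives two branches. So sqrt: 6*(2*x) = 48 or -48.
Step 3. [6*(2*x) = 48 or -48] LHS = 6·(…); ÷6 both sides, so div: 2*x = 8 or -8.
Step 4. [2*x = 8 or -8] divide by the outer 2 ⇒ div: x = 4 or -4.

Answer: x ∈ {-4, 4}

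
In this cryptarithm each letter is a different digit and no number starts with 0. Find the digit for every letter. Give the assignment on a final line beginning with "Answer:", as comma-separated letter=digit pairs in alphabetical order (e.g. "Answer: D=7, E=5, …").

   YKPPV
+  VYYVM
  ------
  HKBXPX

Step 1. [H] H is the leading digit of a 6-digit sum of two 5-digit numbers; the final carry is exactly 1. So H=1.
Step 2. [col 1: V + M ≡ X (mod 10)] no forcing yet in column 1 (carry-in 0); X=5 is free and consistent — try it, so X=5.
Step 3. [col 1: V + M ≡ X (mod 10)] no forcing yet in column 1 (carry-in 0); M=6 is free and consistent — try it, so M=6.
Step 4. [col 1: V + M ≡ X (mod 10)] in column 1 we have V+M≡X with carry-in 0; given M=6, X=5 and digits 1,5,6 already taken and all letters distinct, that pins V to 9 ⇒ V=9.
Step 5. [col 2: P + V ≡ P (mod 10)] no forcing yet in column 2 (carry-in 1); P=0 is free and consistent — try it, so P=0.
Step 6. [col 3: P + Y ≡ X (mod 10)] in column 3 we have P+Y≡X with carry-in 1; given P=0, X=5 and digits 0,1,5,6,9 already taken and all letters distinct, that pins Y to 4 ⇒ Y=4.
Step 7. [col 4: K + Y ≡ B (mod 10)] column 4 (K + Y ≡ B (mod 10), carry-in 0) doesn't pin B yet; pick B=7 and continue ⇒ B=7.
Step 8. [col 4: K + Y ≡ B (mod 10)] from column 4 (Y=4, B=7, carry-in 0, digits 0,1,4,5,6,7,9 already taken and all letters distinct): K must equal 3 ⇒ K=3.

Answer: B=7, H=1, K=3, M=6, P=0, V=9, X=5, Y=4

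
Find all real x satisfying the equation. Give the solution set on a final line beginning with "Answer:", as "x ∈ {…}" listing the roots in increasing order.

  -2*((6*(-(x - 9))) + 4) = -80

Step 1. [-2*((6*(-(x - 9))) + 4) = -80] leading coefficient -2: divide by -2. So div: (6*(-(x - 9))) + 4 = 40.
Step 2. [(6*(-(x - 9))) + 4 = 40] +4 is outermost — subtract 4 both sides, so sub: 6*(-(x - 9)) = 36.
Step 3. [6*(-(x - 9)) = 36] leading coefficient 6: divide by 6, so div: -(x - 9) = 6.
Step 4. [-(x - 9) = 6] LHS negated; negate both sides, so neg: x - 9 = -6.
Step 5. [x - 9 = -6] add 9: x sits inside (… - 9) ⇒ sub: x = 3.

Answer: x ∈ {3}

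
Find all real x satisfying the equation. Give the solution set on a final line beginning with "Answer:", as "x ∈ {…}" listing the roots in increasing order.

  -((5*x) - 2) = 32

Step 1. [-((5*x) - 2) = 32] LHS negated; negate both sides. So neg: (5*x) - 2 = -32.
Step 2. [(5*x) - 2 = -32] -2 is outermost — add 2 both sides. So sub: 5*x = -30.
Step 3. [5*x = -30] 5 out front; divide by 5. So div: x = -6.

Answer: x ∈ {-6}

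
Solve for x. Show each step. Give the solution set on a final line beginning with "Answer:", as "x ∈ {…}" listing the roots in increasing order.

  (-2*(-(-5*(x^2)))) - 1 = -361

Step 1. [(-2*(-(-5*(x^2)))) - 1 = -361] -1 is outermost — add 1 both sides ⇒ sub: -2*(-(-5*(x^2))) = -360.
Step 2. [-2*(-(-5*(x^2))) = -360] -2·(inner) — divide through by -2. So div: -(-5*(x^2)) = 180.
Step 3. [-(-5*(x^2)) = 180] flip signs both sides. So neg: -5*(x^2) = -180.
Step 4. [-5*(x^2) = -180] -5 out front; divide by -5, so div: x^2 = 36.
Step 5. [x^2 = 36] 36 ≥ 0, LHS is (·)² — take ±√. So sqrt: x = 6 or -6.

Answer: x ∈ {-6, 6}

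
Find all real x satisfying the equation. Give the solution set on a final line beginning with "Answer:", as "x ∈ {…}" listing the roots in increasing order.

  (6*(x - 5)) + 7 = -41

Step 1. [(6*(x - 5)) + 7 = -41] the outer +7 inverts by subtracting 7, so sub: 6*(x - 5) = -48.
Step 2. [6*(x - 5) = -48] leading coefficient 6: divide by 6 ⇒ div: x - 5 = -8.
Step 3. [x - 5 = -8] the outer -5 inverts by adding 5 ⇒ sub: x = -3.

Answer: x ∈ {-3}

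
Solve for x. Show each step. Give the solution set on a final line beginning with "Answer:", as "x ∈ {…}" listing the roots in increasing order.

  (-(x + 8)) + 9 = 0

Step 1. [(-(x + 8)) + 9 = 0] +9 is outermost — subtract 9 both sides, so sub: -(x + 8) = -9.
Step 2. [-(x + 8) = -9] LHS negated; negate both sides, so neg: x + 8 = 9.
Step 3. [x + 8 = 9] peel the +8: subtract 8 from each side. So sub: x = 1.

Answer: x ∈ {1}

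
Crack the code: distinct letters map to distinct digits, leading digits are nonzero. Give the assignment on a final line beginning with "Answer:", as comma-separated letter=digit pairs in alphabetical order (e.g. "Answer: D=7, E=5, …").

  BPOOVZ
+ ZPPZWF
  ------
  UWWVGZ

Step 1. [col 1: Z + F ≡ Z (mod 10)] in column 1 we have Z+F≡Z with carry-in 0; given nothing yet and all letters distinct, none taken yet, that pins F to 0, so F=0.
Step 2. [col 1: Z + F ≡ Z (mod 10)] Z=2 is one option consistent with column 1 (Z + F ≡ Z (mod 10), carry-in 0) — take it ⇒ Z=2.
Step 3. [col 2: V + W ≡ G (mod 10)] column 2 (V + W ≡ G (mod 10), carry-in 0) doesn't pin G yet; pick G=9 and continue, so G=9.
Step 4. [col 2: V + W ≡ G (mod 10)] no forcing yet in column 2 (carry-in 0); W=1 is free and consistent — try it. So W=1.
Step 5. [col 2: V + W ≡ G (mod 10)] column 2: given W=1, G=9, carry-in 0, and digits 0,1,2,9 already taken and all letters distinct, V+W≡G (mod 10) forces V=8, so V=8.
Step 6. [col 3: O + Z ≡ V (mod 10)] column 3 reads O+Z+carry(0)=V with Z=2, V=8; with digits 0,1,2,8,9 already taken and all letters distinct, the only value for O is 6, so O=6.
Step 7. [col 4: O + P ≡ W (mod 10)] from column 4 (O=6, W=1, carry-in 0, digits 0,1,2,6,8,9 already taken and all letters distinct): P must equal 5. So P=5.
Step 8. [col 6: B + Z ≡ U (mod 10)] in column 6 we have B+Z≡U with carry-in 1; given Z=2 and digits 0,1,2,5,6,8,9 already taken and all letters distinct, that pins U to 7, so U=7.
Step 9. [col 6: B + Z ≡ U (mod 10)] column 6: given Z=2, U=7, carry-in 1, and digits 0,1,2,5,6,7,8,9 already taken and all letters distinct, B+Z≡U (mod 10) forces B=4 ⇒ B=4.

Answer: B=4, F=0, G=9, O=6, P=5, U=7, V=8, W=1, Z=2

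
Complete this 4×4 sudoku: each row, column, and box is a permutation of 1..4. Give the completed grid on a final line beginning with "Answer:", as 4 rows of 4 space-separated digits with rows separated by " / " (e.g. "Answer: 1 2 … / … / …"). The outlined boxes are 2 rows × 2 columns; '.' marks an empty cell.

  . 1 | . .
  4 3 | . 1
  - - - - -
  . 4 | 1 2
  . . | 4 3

Step 1. [r1c1∈{2}] nothing but 2 survives at r1c1 ⇒ r1c1=2.
Step 2. [r3c1∈{3}] r3c1 is down to just 3, so r3c1=3.
Step 3. [r1c3∈{3}] r1c3 has the single candidate 3 ⇒ r1c3=3.
Step 4. [r4c2∈{2}] only 2 remains possible at r4c2 ⇒ r4c2=2.
Step 5. [r4c1∈{1}] only 1 remains possible at r4c1, so r4c1=1.
Step 6. [r1c4∈{4}] nothing but 4 survives at r1c4 ⇒ r1c4=4.
Step 7. [r2c3∈{2}] only 2 remains possible at r2c3 ⇒ r2c3=2.

Answer: 2 1 3 4 / 4 3 2 1 / 3 4 1 2 / 1 2 4 3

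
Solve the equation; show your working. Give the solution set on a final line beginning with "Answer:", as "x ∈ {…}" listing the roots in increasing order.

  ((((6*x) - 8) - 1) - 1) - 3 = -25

Step 1. [((((6*x) - 8) - 1) - 1) - 3 = -25] peel the -3: add 3 from each side, so sub: (((6*x) - 8) - 1) - 1 = -22.
Step 2. [(((6*x) - 8) - 1) - 1 = -22] -1 is outermost — add 1 both sides. So sub: ((6*x) - 8) - 1 = -21.
Step 3. [((6*x) - 8) - 1 = -21] -1 is outermost — add 1 both sides ⇒ sub: (6*x) - 8 = -20.
Step 4. [(6*x) - 8 = -20] -8 is outermost — add 8 both sides ⇒ sub: 6*x = -12.
Step 5. [6*x = -12] 6·(inner) — divide through by 6 ⇒ div: x = -2.

Answer: x ∈ {-2}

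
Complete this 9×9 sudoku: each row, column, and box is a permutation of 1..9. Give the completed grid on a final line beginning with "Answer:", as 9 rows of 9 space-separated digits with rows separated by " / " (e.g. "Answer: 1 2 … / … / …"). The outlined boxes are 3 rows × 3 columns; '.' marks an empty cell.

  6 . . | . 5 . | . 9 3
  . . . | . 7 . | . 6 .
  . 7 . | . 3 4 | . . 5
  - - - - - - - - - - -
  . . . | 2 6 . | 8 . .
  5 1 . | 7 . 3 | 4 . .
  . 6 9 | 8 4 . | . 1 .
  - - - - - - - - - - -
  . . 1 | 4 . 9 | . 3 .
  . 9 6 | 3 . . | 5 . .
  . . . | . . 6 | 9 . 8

Step 1. [r5c8∈{2}] only 2 remains possible at r5c8. So r5c8=2.
Step 2. [r6c1∈{2,3,7}] in row 6, 2 fits only at r6c1. So r6c1=2.
Step 3. [r8c6∈{1,2,7,8}] col 6 places 7 nowhere but r8c6, so r8c6=7.
Step 4. [r2c9∈{1,2,4}] in box 3, 4 fits only at r2c9. So r2c9=4.
Step 5. [r1c4∈{1}] nothing but 1 survives at r1c4 ⇒ r1c4=1.
Step 6. [r7c2∈{2,5,8}] 5 has one home in row 7: r7c2. So r7c2=5.
Step 7. [r6c9∈{7}] r6c9's peers cover all but 7. So r6c9=7.
Step 8. [r9c8∈{4,7}] 7 has one home in col 8: r9c8, so r9c8=7.
Step 9. [r2c3∈{2,3,5,8}] in row 2, 5 fits only at r2c3 ⇒ r2c3=5.
Step 10. [r4c3∈{3,4,7}] col 3 places 7 nowhere but r4c3, so r4c3=7.
Step 11. [r9c3∈{2,3,4}] across col 3, 3 lands solely at r9c3 ⇒ r9c3=3.
Step 12. [r9c2∈{2,4}] 2 has one home in box 7: r9c2. So r9c2=2.
Step 13. [r1c3∈{2,4,8}] in col 3, 4 fits only at r1c3, so r1c3=4.
Step 14. [r1c2∈{8}] r1c2 has the single candidate 8, so r1c2=8.
Step 15. [r8c9∈{1,2}] 1 has one home in col 9: r8c9 ⇒ r8c9=1.
Step 16. [r7c9∈{2,6}] col 9 places 2 nowhere but r7c9 ⇒ r7c9=2.
Step 17. [r2c4∈{9}] nothing but 9 survives at r2c4. So r2c4=9.
Step 18. [r2c2∈{3}] r2c2's peers cover all but 3, so r2c2=3.
Step 19. [r1c6∈{2}] r1c6 has the single candidate 2. So r1c6=2.
Step 20. [r9c1∈{4}] only 4 remains possible at r9c1. So r9c1=4.
Step 21. [r7c5∈{8}] r7c5 is down to just 8 ⇒ r7c5=8.
Step 22. [r2c1∈{1}] r2c1 has the single candidate 1. So r2c1=1.
Step 23. [r5c9∈{6,9}] r5c9 is the only open cell in row 5 admitting 6, so r5c9=6.
Step 24. [r4c8∈{5}] nothing but 5 survives at r4c8 ⇒ r4c8=5.
Step 25. [r3c3∈{2}] only 2 remains possible at r3c3 ⇒ r3c3=2.
Step 26. [r7c7∈{6}] r7c7 is down to just 6, so r7c7=6.
Step 27. [r2c6∈{8}] r2c6's peers cover all but 8 ⇒ r2c6=8.
Step 28. [r6c6∈{5}] only 5 remains possible at r6c6. So r6c6=5.
Step 29. [r3c1∈{9}] only 9 remains possible at r3c1 ⇒ r3c1=9.
Step 30. [r9c4∈{5}] only 5 remains possible at r9c4. So r9c4=5.
Step 31. [r3c7∈{1}] nothing but 1 survives at r3c7. So r3c7=1.
Step 32. [r9c5∈{1}] nothing but 1 survives at r9c5. So r9c5=1.
Step 33. [r4c2∈{4}] r4c2 is down to just 4 ⇒ r4c2=4.
Step 34. [r6c7∈{3}] r6c7 has the single candidate 3, so r6c7=3.
Step 35. [r1c7∈{7}] only 7 remains possible at r1c7 ⇒ r1c7=7.
Step 36. [r4c6∈{1}] r4c6's peers cover all but 1. So r4c6=1.
Step 37. [r3c4∈{6}] nothing but 6 survives at r3c4 ⇒ r3c4=6.
Step 38. [r4c9∈{9}] r4c9's peers cover all but 9 ⇒ r4c9=9.
Step 39. [r5c3∈{8}] r5c3's peers cover all but 8, so r5c3=8.
Step 40. [r4c1∈{3}] r4c1 has the single candidate 3. So r4c1=3.
Step 41. [r7c1∈{7}] r7c1's peers cover all but 7. So r7c1=7.
Step 42. [r3c8∈{8}] r3c8 has the single candidate 8. So r3c8=8.
Step 43. [r2c7∈{2}] nothing but 2 survives at r2c7 ⇒ r2c7=2.
Step 44. [r8c1∈{8}] r8c1 has the single candidate 8. So r8c1=8.
Step 45. [r8c8∈{4}] nothing but 4 survives at r8c8 ⇒ r8c8=4.
Step 46. [r5c5∈{9}] r5c5 is down to just 9. So r5c5=9.
Step 47. [r8c5∈{2}] r8c5's peers cover all but 2, so r8c5=2.

Answer: 6 8 4 1 5 2 7 9 3 / 1 3 5 9 7 8 2 6 4 / 9 7 2 6 3 4 1 8 5 / 3 4 7 2 6 1 8 5 9 / 5 1 8 7 9 3 4 2 6 / 2 6 9 8 4 5 3 1 7 / 7 5 1 4 8 9 6 3 2 / 8 9 6 3 2 7 5 4 1 / 4 2 3 5 1 6 9 7 8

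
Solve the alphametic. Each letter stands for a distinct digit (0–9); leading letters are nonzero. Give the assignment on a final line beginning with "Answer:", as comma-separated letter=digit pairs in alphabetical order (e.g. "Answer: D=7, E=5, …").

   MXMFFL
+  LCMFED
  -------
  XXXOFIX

Step 1. [col 1: L + D ≡ X (mod 10)] several values work for D in column 1 (L + D ≡ X (mod 10), carry-in 0); try D=8. So D=8.
Step 2. [col 1: L + D ≡ X (mod 10)] no forcing yet in column 1 (carry-in 0); X=1 is free and consistent — try it. So X=1.
Step 3. [col 1: L + D ≡ X (mod 10)] column 1: given D=8, X=1, carry-in 0, and digits 1,8 already taken and all letters distinct, L+D≡X (mod 10) forces L=3. So L=3.
Step 4. [col 2: F + E ≡ I (mod 10)] column 2 (F + E ≡ I (mod 10), carry-in 1) doesn't pin E yet; pick E=5 and continue. So E=5.
Step 5. [col 2: F + E ≡ I (mod 10)] F=0 is one option consistent with column 2 (F + E ≡ I (mod 10), carry-in 1) — take it ⇒ F=0.
Step 6. [col 2: F + E ≡ I (mod 10)] in column 2 we have F+E≡I with carry-in 1; given F=0, E=5 and digits 0,1,3,5,8 already taken and all letters distinct, that pins I to 6, so I=6.
Step 7. [col 4: M + M ≡ O (mod 10)] column 4 reads M+M+carry(0)=O with nothing yet; with digits 0,1,3,5,6,8 already taken and all letters distinct, the only value for O is 4. So O=4.
Step 8. [col 4: M + M ≡ O (mod 10)] column 4 (M + M ≡ O (mod 10), carry-in 0) doesn't pin M yet; pick M=7 and continue. So M=7.
Step 9. [col 5: X + C ≡ X (mod 10)] in column 5 we have X+C≡X with carry-in 1; given X=1 and digits 0,1,3,4,5,6,7,8 already taken and all letters distinct, that pins C to 9, so C=9.

Answer: C=9, D=8, E=5, F=0, I=6, L=3, M=7, O=4, X=1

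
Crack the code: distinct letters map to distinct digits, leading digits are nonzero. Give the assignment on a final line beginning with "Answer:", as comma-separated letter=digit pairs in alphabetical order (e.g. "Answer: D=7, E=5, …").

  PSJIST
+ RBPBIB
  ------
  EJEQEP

Step 1. [col 1: T + B ≡ P (mod 10)] column 1 (T + B ≡ P (mod 10), carry-in 0) doesn't pin B yet; pick B=8 and continue. So B=8.
Step 2. [col 1: T + B ≡ P (mod 10)] T=6 is one option consistent with column 1 (T + B ≡ P (mod 10), carry-in 0) — take it, so T=6.
Step 3. [col 1: T + B ≡ P (mod 10)] in column 1 we have T+B≡P with carry-in 0; given T=6, B=8 and digits 6,8 already taken and all letters distinct, that pins P to 4. So P=4.
Step 4. [col 2: S + I ≡ E (mod 10)] no forcing yet in column 2 (carry-in 1); E=7 is free and consistent — try it. So E=7.
Step 5. [col 2: S + I ≡ E (mod 10)] column 2 (S + I ≡ E (mod 10), carry-in 1) doesn't pin S yet; pick S=5 and continue ⇒ S=5.
Step 6. [col 2: S + I ≡ E (mod 10)] in column 2 we have S+I≡E with carry-in 1; given S=5, E=7 and digits 4,5,6,7,8 already taken and all letters distinct, that pins I to 1. So I=1.
Step 7. [col 3: I + B ≡ Q (mod 10)] column 3: given I=1, B=8, carry-in 0, and digits 1,4,5,6,7,8 already taken and all letters distinct, I+B≡Q (mod 10) forces Q=9, so Q=9.
Step 8. [col 4: J + P ≡ E (mod 10)] column 4: given P=4, E=7, carry-in 0, and digits 1,4,5,6,7,8,9 already taken and all letters distinct, J+P≡E (mod 10) forces J=3. So J=3.
Step 9. [col 6: P + R ≡ E (mod 10)] column 6 reads P+R+carry(1)=E with P=4, E=7; with digits 1,3,4,5,6,7,8,9 already taken and all letters distinct, the only value for R is 2, so R=2.

Answer: B=8, E=7, I=1, J=3, P=4, Q=9, R=2, S=5, T=6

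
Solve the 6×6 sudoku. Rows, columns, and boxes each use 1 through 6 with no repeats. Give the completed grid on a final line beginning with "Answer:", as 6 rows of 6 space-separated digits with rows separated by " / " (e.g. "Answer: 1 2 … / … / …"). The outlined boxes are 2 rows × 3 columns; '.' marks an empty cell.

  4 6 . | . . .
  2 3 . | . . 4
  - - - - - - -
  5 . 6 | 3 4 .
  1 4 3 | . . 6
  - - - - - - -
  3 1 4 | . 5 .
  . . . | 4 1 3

Step 1. [r1c6∈{1,2,5}] 5 has one home in col 6: r1c6, so r1c6=5.
Step 2. [r4c5∈{2}] only 2 remains possible at r4c5. So r4c5=2.
Step 3. [r6c2∈{2,5}] in col 2, 5 fits only at r6c2 ⇒ r6c2=5.
Step 4. [r1c3∈{1}] nothing but 1 survives at r1c3, so r1c3=1.
Step 5. [r5c4∈{2,6}] in row 5, 6 fits only at r5c4, so r5c4=6.
Step 6. [r4c4∈{5}] r4c4 is down to just 5, so r4c4=5.
Step 7. [r5c6∈{2}] r5c6 is down to just 2, so r5c6=2.
Step 8. [r6c1∈{6}] r6c1's peers cover all but 6 ⇒ r6c1=6.
Step 9. [r3c2∈{2}] r3c2 has the single candidate 2. So r3c2=2.
Step 10. [r1c5∈{3}] r1c5's peers cover all but 3. So r1c5=3.
Step 11. [r3c6∈{1}] nothing but 1 survives at r3c6. So r3c6=1.
Step 12. [r1c4∈{2}] only 2 remains possible at r1c4. So r1c4=2.
Step 13. [r6c3∈{2}] nothing but 2 survives at r6c3. So r6c3=2.
Step 14. [r2c3∈{5}] r2c3 has the single candidate 5, so r2c3=5.
Step 15. [r2c5∈{6}] r2c5's peers cover all but 6 ⇒ r2c5=6.
Step 16. [r2c4∈{1}] only 1 remains possible at r2c4. So r2c4=1.

Answer: 4 6 1 2 3 5 / 2 3 5 1 6 4 / 5 2 6 3 4 1 / 1 4 3 5 2 6 / 3 1 4 6 5 2 / 6 5 2 4 1 3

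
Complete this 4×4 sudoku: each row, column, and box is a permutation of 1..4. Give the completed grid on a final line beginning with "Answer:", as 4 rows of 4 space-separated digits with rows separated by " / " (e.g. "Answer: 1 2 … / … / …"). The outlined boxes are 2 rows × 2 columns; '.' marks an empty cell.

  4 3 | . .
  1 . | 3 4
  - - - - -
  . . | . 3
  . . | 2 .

Step 1. [r4c4∈{1}] r4c4's peers cover all but 1. So r4c4=1.
Step 2. [r3c2∈{1,2,4}] across row 3, 1 lands solely at r3c2 ⇒ r3c2=1.
Step 3. [r3c1∈{2}] r3c1's peers cover all but 2 ⇒ r3c1=2.
Step 4. [r2c2∈{2}] r2c2's peers cover all but 2 ⇒ r2c2=2.
Step 5. [r3c3∈{4}] r3c3 is down to just 4. So r3c3=4.
Step 6. [r4c1∈{3}] r4c1's peers cover all but 3, so r4c1=3.
Step 7. [r1c3∈{1}] r1c3 is down to just 1. So r1c3=1.
Step 8. [r1c4∈{2}] r1c4 has the single candidate 2. So r1c4=2.
Step 9. [r4c2∈{4}] nothing but 4 survives at r4c2, so r4c2=4.

Answer: 4 3 1 2 / 1 2 3 4 / 2 1 4 3 / 3 4 2 1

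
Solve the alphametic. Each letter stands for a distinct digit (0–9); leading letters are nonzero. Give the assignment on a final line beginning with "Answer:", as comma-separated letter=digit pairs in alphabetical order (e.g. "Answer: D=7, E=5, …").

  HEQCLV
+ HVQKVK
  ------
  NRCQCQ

Step 1. [col 1: V + K ≡ Q (mod 10)] column 1 (V + K ≡ Q (mod 10), carry-in 0) doesn't pin Q yet; pick Q=1 and continue ⇒ Q=1.
Step 2. [col 1: V + K ≡ Q (mod 10)] column 1 (V + K ≡ Q (mod 10), carry-in 0) doesn't pin V yet; pick V=4 and continue. So V=4.
Step 3. [col 1: V + K ≡ Q (mod 10)] column 1 reads V+K+carry(0)=Q with V=4, Q=1; with digits 1,4 already taken and all letters distinct, the only value for K is 7. So K=7.
Step 4. [col 2: L + V ≡ C (mod 10)] L=8 is one option consistent with column 2 (L + V ≡ C (mod 10), carry-in 1) — take it ⇒ L=8.
Step 5. [col 2: L + V ≡ C (mod 10)] column 2 reads L+V+carry(1)=C with L=8, V=4; with digits 1,4,7,8 already taken and all letters distinct, the only value for C is 3, so C=3.
Step 6. [col 5: E + V ≡ R (mod 10)] several values work for R in column 5 (E + V ≡ R (mod 10), carry-in 0); try R=0. So R=0.
Step 7. [col 5: E + V ≡ R (mod 10)] column 5 reads E+V+carry(0)=R with V=4, R=0; with digits 0,1,3,4,7,8 already taken and all letters distinct, the only value for E is 6 ⇒ E=6.
Step 8. [col 6: H + H ≡ N (mod 10)] column 6: given nothing yet, carry-in 1, and digits 0,1,3,4,6,7,8 already taken and all letters distinct, H+H≡N (mod 10) forces H=2 ⇒ H=2.
Step 9. [col 6: H + H ≡ N (mod 10)] column 6 reads H+H+carry(1)=N with H=2; with digits 0,1,2,3,4,6,7,8 already taken and all letters distinct, the only value for N is 5 ⇒ N=5.

Answer: C=3, E=6, H=2, K=7, L=8, N=5, Q=1, R=0, V=4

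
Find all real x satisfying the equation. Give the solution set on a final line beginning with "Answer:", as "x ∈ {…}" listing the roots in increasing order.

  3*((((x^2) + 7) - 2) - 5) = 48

Step 1. [3*((((x^2) + 7) - 2) - 5) = 48] 3 out front; divide by 3 ⇒ div: (((x^2) + 7) - 2) - 5 = 16.
Step 2. [(((x^2) + 7) - 2) - 5 = 16] the outer -5 inverts by adding 5 ⇒ sub: ((x^2) + 7) - 2 = 21.
Step 3. [((x^2) + 7) - 2 = 21] 2 comes off first (add 2) ⇒ sub: (x^2) + 7 = 23.
Step 4. [(x^2) + 7 = 23] 7 comes off first (subtract 7) ⇒ sub: x^2 = 16.
Step 5. [x^2 = 16] √ both sides: 16 ≥ 0 gives two branches, so sqrt: x = 4 or -4.

Answer: x ∈ {-4, 4}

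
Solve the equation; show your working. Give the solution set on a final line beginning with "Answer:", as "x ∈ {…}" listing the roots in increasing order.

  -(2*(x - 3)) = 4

Step 1. [-(2*(x - 3)) = 4] LHS negated; negate both sides, so neg: 2*(x - 3) = -4.
Step 2. [2*(x - 3) = -4] 2 out front; divide by 2, so div: x - 3 = -2.
Step 3. [x - 3 = -2] the outer -3 inverts by adding 3. So sub: x = 1.

Answer: x ∈ {1}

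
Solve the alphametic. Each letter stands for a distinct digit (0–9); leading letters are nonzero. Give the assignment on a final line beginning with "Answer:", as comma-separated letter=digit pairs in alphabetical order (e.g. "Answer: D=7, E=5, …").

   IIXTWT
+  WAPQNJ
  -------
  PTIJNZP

Step 1. [col 1: T + J ≡ P (mod 10)] column 1 (T + J ≡ P (mod 10), carry-in 0) doesn't pin P yet; pick P=1 and continue, so P=1.
Step 2. [col 1: T + J ≡ P (mod 10)] T=2 is one option consistent with column 1 (T + J ≡ P (mod 10), carry-in 0) — take it, so T=2.
Step 3. [col 1: T + J ≡ P (mod 10)] column 1: given T=2, P=1, carry-in 0, and digits 1,2 already taken and all letters distinct, T+J≡P (mod 10) forces J=9, so J=9.
Step 4. [col 2: W + N ≡ Z (mod 10)] column 2 (W + N ≡ Z (mod 10), carry-in 1) doesn't pin Z yet; pick Z=4 and continue ⇒ Z=4.
Step 5. [col 2: W + N ≡ Z (mod 10)] several values work for W in column 2 (W + N ≡ Z (mod 10), carry-in 1); try W=7 ⇒ W=7.
Step 6. [col 2: W + N ≡ Z (mod 10)] in column 2 we have W+N≡Z with carry-in 1; given W=7, Z=4 and digits 1,2,4,7,9 already taken and all letters distinct, that pins N to 6, so N=6.
Step 7. [col 3: T + Q ≡ N (mod 10)] column 3 reads T+Q+carry(1)=N with T=2, N=6; with digits 1,2,4,6,7,9 already taken and all letters distinct, the only value for Q is 3, so Q=3.
Step 8. [col 4: X + P ≡ J (mod 10)] from column 4 (P=1, J=9, carry-in 0, digits 1,2,3,4,6,7,9 already taken and all letters distinct): X must equal 8 ⇒ X=8.
Step 9. [col 5: I + A ≡ I (mod 10)] from column 5 (nothing yet, carry-in 0, digits 1,2,3,4,6,7,8,9 already taken and all letters distinct): I must equal 5. So I=5.
Step 10. [col 5: I + A ≡ I (mod 10)] column 5 reads I+A+carry(0)=I with I=5; with digits 1,2,3,4,5,6,7,8,9 already taken and all letters distinct, the only value for A is 0. So A=0.

Answer: A=0, I=5, J=9, N=6, P=1, Q=3, T=2, W=7, X=8, Z=4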